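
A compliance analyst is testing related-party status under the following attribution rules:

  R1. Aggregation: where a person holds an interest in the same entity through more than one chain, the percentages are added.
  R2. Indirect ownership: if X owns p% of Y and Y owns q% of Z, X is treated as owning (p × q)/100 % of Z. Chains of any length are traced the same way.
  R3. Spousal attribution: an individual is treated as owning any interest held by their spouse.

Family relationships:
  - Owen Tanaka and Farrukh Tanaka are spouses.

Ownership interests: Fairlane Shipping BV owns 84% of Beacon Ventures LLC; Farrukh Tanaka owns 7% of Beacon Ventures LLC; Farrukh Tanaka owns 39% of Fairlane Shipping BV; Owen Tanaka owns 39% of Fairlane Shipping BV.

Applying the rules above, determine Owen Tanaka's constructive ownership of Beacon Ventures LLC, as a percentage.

By spousal attribution (R3), Owen Tanaka is treated as also owning Farrukh Tanaka's interest in Fairlane Shipping BV, giving 39% + 39% = 78%.
By spousal attribution (R3), Owen Tanaka is treated as owning Farrukh Tanaka's 7% interest in Beacon Ventures LLC.
Chain via Fairlane Shipping BV (R2): 78% × 84% = 65.52% of Beacon Ventures LLC.
Direct interest in Beacon Ventures LLC: 7%.
Aggregating (R1): 65.52% + 7% = 72.52%.

72.52%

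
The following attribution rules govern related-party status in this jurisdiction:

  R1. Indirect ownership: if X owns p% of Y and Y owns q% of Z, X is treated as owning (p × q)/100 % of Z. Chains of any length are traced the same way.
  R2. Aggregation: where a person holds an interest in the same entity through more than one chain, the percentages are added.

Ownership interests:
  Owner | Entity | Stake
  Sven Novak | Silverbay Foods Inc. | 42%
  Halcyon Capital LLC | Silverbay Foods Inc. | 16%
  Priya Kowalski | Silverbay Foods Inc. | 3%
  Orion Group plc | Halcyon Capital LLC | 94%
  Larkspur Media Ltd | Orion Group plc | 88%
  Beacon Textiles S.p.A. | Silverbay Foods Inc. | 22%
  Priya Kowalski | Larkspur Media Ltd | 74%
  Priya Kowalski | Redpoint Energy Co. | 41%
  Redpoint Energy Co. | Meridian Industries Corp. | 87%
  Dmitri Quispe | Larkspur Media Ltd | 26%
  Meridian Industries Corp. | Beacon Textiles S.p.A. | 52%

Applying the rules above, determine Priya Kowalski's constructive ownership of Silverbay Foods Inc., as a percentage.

Chain via Redpoint Energy Co. → Meridian Industries Corp. → Beacon Textiles S.p.A. (R1): 41% × 87% × 52% × 22% = 4.080648% of Silverbay Foods Inc.
Chain via Larkspur Media Ltd → Orion Group plc → Halcyon Capital LLC (R1): 74% × 88% × 94% × 16% = 9.794048% of Silverbay Foods Inc.
Direct interest in Silverbay Foods Inc: 3%.
Aggregating (R2): 4.080648% + 9.794048% + 3% = 16.874696%.

16.874696%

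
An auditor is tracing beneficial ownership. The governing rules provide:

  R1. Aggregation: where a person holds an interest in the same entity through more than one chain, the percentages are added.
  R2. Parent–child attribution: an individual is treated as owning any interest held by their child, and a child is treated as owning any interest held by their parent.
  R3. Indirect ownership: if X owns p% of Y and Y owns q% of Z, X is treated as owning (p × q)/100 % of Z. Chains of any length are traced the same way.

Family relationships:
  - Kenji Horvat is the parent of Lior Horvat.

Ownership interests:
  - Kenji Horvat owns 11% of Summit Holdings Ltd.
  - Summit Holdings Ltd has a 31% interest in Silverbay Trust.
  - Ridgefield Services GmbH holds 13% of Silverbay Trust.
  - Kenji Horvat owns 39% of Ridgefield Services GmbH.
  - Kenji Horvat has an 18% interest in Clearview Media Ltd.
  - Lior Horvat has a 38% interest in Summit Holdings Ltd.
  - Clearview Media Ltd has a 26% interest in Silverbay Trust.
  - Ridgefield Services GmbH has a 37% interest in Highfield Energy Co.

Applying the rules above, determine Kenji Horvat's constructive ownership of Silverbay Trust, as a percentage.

By parent–child attribution (R2), Kenji Horvat is treated as also owning Lior Horvat's interest in Summit Holdings Ltd, giving 11% + 38% = 49%.
Chain via Clearview Media Ltd (R3): 18% × 26% = 4.68% of Silverbay Trust.
Chain via Summit Holdings Ltd (R3): 49% × 31% = 15.19% of Silverbay Trust.
Chain via Ridgefield Services GmbH (R3): 39% × 13% = 5.07% of Silverbay Trust.
Aggregating (R1): 4.68% + 15.19% + 5.07% = 24.94%.

24.94%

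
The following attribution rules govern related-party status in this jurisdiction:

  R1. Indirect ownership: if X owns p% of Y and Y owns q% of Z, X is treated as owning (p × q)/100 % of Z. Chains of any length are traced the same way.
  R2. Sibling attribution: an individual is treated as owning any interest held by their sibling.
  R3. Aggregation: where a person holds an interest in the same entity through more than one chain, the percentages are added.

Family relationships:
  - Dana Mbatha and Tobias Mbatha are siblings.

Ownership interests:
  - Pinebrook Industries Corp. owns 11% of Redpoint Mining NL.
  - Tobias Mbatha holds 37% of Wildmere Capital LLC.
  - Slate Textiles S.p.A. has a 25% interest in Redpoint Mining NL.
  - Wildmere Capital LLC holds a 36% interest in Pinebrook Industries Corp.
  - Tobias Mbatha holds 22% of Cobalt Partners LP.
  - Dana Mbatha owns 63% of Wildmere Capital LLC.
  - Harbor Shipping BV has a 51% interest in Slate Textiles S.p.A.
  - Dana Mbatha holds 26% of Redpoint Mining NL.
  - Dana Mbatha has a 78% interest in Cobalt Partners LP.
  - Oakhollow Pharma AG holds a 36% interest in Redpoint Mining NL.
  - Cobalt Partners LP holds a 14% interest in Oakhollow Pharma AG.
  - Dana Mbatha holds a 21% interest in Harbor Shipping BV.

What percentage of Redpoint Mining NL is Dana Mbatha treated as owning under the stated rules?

By sibling attribution (R2), Dana Mbatha is treated as also owning Tobias Mbatha's interest in Cobalt Partners LP, giving 78% + 22% = 100%.
By sibling attribution (R2), Dana Mbatha is treated as also owning Tobias Mbatha's interest in Wildmere Capital LLC, giving 63% + 37% = 100%.
Chain via Cobalt Partners LP → Oakhollow Pharma AG (R1): 100% × 14% × 36% = 5.04% of Redpoint Mining NL.
Chain via Harbor Shipping BV → Slate Textiles S.p.A. (R1): 21% × 51% × 25% = 2.6775% of Redpoint Mining NL.
Chain via Wildmere Capital LLC → Pinebrook Industries Corp. (R1): 100% × 36% × 11% = 3.96% of Redpoint Mining NL.
Direct interest in Redpoint Mining NL: 26%.
Aggregating (R3): 5.04% + 2.6775% + 3.96% + 26% = 37.6775%.

37.6775%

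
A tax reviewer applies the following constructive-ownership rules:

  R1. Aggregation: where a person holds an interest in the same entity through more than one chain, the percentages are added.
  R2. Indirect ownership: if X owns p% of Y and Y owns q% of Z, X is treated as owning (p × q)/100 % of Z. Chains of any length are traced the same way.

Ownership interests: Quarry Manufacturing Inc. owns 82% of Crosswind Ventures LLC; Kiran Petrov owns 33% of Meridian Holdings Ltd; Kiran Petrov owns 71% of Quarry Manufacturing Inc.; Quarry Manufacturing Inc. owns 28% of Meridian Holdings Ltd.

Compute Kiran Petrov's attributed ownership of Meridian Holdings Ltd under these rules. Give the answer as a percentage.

52.88%

Chain via Quarry Manufacturing Inc. (R2): 71% × 28% = 19.88% of Meridian Holdings Ltd.
Direct interest in Meridian Holdings Ltd: 33%.
Aggregating (R1): 19.88% + 33% = 52.88%.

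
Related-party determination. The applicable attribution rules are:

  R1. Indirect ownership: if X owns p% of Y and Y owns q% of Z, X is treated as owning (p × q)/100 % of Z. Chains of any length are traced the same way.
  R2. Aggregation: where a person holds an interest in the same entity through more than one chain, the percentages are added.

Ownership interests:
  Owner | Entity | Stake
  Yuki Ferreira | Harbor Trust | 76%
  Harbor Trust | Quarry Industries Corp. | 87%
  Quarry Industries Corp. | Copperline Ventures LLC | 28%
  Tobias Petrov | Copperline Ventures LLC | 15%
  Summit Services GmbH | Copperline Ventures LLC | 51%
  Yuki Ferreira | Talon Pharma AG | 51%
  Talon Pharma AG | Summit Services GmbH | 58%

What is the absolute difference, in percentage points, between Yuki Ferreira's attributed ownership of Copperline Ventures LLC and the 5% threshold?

Chain via Talon Pharma AG → Summit Services GmbH (R1): 51% × 58% × 51% = 15.0858% of Copperline Ventures LLC.
Chain via Harbor Trust → Quarry Industries Corp. (R1): 76% × 87% × 28% = 18.5136% of Copperline Ventures LLC.
Aggregating (R2): 15.0858% + 18.5136% = 33.5994%.
33.5994% exceeds the 5% threshold by 28.5994 percentage points.

28.5994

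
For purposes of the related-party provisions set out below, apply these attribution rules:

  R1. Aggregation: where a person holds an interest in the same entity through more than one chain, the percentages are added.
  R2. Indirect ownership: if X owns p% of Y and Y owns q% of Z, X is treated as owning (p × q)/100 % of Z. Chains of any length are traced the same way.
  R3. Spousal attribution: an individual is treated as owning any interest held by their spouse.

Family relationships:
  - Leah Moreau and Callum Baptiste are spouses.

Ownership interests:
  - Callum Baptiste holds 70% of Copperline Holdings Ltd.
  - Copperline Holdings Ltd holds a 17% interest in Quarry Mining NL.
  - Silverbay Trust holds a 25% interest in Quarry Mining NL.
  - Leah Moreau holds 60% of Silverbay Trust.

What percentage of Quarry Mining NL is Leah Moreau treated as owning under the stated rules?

By spousal attribution (R3), Leah Moreau is treated as owning Callum Baptiste's 70% interest in Copperline Holdings Ltd.
Chain via Silverbay Trust (R2): 60% × 25% = 15% of Quarry Mining NL.
Chain via Copperline Holdings Ltd (R2): 70% × 17% = 11.9% of Quarry Mining NL.
Aggregating (R1): 15% + 11.9% = 26.9%.

26.9%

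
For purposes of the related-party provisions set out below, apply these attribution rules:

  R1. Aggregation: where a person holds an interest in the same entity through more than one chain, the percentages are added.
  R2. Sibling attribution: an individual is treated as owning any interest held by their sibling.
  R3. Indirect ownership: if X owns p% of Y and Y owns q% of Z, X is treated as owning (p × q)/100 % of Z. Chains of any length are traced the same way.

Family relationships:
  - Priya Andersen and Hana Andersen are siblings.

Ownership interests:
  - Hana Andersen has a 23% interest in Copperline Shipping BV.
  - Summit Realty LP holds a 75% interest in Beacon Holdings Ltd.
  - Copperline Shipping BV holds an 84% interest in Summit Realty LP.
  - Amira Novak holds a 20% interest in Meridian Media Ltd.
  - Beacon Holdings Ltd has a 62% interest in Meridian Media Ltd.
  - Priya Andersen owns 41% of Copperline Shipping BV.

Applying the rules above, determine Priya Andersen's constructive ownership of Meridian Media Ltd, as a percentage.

24.9984%

By sibling attribution (R2), Priya Andersen is treated as also owning Hana Andersen's interest in Copperline Shipping BV, giving 41% + 23% = 64%.
Chain via Copperline Shipping BV → Summit Realty LP → Beacon Holdings Ltd (R3): 64% × 84% × 75% × 62% = 24.9984% of Meridian Media Ltd.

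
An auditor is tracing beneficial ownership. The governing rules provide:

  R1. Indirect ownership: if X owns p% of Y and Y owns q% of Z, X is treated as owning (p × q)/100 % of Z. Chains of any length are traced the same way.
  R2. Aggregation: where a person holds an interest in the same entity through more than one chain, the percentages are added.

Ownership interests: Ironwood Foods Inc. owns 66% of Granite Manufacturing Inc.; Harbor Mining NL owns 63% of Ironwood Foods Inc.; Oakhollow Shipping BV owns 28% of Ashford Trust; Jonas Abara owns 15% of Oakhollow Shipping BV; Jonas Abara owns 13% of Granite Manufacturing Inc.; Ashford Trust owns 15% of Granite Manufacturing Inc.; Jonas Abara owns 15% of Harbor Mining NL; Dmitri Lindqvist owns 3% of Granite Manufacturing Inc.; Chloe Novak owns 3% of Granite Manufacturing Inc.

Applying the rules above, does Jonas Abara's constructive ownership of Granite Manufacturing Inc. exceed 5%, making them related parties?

Yes

Chain via Oakhollow Shipping BV → Ashford Trust (R1): 15% × 28% × 15% = 0.63% of Granite Manufacturing Inc.
Chain via Harbor Mining NL → Ironwood Foods Inc. (R1): 15% × 63% × 66% = 6.237% of Granite Manufacturing Inc.
Direct interest in Granite Manufacturing Inc: 13%.
Aggregating (R2): 0.63% + 6.237% + 13% = 19.867%.
19.867% exceeds the 5% threshold, so Jonas is a related party to Granite Manufacturing Inc.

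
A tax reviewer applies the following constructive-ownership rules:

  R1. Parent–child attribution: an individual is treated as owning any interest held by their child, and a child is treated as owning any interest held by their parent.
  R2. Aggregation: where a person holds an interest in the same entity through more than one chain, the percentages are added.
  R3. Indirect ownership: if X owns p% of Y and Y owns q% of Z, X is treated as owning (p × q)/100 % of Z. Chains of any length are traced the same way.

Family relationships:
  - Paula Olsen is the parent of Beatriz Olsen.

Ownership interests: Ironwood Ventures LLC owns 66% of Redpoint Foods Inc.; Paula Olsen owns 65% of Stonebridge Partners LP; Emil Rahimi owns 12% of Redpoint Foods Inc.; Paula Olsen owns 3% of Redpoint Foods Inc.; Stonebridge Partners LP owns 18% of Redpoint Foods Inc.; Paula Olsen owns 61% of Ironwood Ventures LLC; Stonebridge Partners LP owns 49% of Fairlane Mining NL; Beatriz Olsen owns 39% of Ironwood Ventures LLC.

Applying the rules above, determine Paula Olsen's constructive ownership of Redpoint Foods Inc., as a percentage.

80.7%

By parent–child attribution (R1), Paula Olsen is treated as also owning Beatriz Olsen's interest in Ironwood Ventures LLC, giving 61% + 39% = 100%.
Chain via Stonebridge Partners LP (R3): 65% × 18% = 11.7% of Redpoint Foods Inc.
Chain via Ironwood Ventures LLC (R3): 100% × 66% = 66% of Redpoint Foods Inc.
Direct interest in Redpoint Foods Inc: 3%.
Aggregating (R2): 11.7% + 66% + 3% = 80.7%.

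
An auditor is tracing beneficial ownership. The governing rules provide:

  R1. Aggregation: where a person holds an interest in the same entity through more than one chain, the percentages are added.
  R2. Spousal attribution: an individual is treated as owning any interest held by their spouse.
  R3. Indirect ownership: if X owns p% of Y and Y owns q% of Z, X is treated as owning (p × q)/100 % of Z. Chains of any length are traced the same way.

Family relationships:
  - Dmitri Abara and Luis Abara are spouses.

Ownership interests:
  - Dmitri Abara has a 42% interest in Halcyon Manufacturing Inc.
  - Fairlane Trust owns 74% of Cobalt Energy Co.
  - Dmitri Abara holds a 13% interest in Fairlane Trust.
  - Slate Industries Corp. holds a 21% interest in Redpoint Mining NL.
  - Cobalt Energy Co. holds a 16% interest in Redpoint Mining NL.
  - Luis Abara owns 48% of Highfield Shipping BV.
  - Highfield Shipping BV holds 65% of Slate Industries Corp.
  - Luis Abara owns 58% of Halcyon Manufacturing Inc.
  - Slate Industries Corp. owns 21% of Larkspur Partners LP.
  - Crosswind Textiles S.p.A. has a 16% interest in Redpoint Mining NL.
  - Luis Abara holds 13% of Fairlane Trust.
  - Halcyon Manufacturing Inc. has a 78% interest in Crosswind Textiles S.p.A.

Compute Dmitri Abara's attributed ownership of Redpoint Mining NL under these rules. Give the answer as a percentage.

By spousal attribution (R2), Dmitri Abara is treated as also owning Luis Abara's interest in Halcyon Manufacturing Inc, giving 42% + 58% = 100%.
By spousal attribution (R2), Dmitri Abara is treated as also owning Luis Abara's interest in Fairlane Trust, giving 13% + 13% = 26%.
By spousal attribution (R2), Dmitri Abara is treated as owning Luis Abara's 48% interest in Highfield Shipping BV.
Chain via Halcyon Manufacturing Inc. → Crosswind Textiles S.p.A. (R3): 100% × 78% × 16% = 12.48% of Redpoint Mining NL.
Chain via Fairlane Trust → Cobalt Energy Co. (R3): 26% × 74% × 16% = 3.0784% of Redpoint Mining NL.
Chain via Highfield Shipping BV → Slate Industries Corp. (R3): 48% × 65% × 21% = 6.552% of Redpoint Mining NL.
Aggregating (R1): 12.48% + 3.0784% + 6.552% = 22.1104%.

22.1104%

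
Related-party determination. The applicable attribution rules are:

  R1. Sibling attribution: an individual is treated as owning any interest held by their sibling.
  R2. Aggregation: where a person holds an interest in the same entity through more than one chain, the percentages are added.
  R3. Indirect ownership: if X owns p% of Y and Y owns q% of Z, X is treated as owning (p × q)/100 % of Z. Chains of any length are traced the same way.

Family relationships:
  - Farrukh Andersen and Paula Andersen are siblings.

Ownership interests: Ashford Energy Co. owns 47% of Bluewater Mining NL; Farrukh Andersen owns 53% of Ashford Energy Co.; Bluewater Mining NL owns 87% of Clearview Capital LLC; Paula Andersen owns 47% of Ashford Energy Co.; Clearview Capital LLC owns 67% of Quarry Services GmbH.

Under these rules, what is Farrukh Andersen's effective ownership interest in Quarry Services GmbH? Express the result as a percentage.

27.3963%

By sibling attribution (R1), Farrukh Andersen is treated as also owning Paula Andersen's interest in Ashford Energy Co, giving 53% + 47% = 100%.
Chain via Ashford Energy Co. → Bluewater Mining NL → Clearview Capital LLC (R3): 100% × 47% × 87% × 67% = 27.3963% of Quarry Services GmbH.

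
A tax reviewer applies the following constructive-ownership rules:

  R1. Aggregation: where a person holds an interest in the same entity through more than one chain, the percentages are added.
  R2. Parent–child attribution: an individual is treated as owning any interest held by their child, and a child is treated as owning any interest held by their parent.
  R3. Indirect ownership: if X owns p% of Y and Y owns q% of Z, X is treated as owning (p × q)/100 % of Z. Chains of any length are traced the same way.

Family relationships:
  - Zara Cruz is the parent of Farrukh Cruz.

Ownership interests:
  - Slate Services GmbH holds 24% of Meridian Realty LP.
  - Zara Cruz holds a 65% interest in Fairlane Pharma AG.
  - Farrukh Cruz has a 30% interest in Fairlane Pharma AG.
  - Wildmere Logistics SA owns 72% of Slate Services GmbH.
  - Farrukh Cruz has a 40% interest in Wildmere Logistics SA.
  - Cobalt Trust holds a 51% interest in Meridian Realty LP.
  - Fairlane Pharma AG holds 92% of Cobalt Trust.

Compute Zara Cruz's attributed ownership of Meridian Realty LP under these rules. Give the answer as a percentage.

By parent–child attribution (R2), Zara Cruz is treated as also owning Farrukh Cruz's interest in Fairlane Pharma AG, giving 65% + 30% = 95%.
By parent–child attribution (R2), Zara Cruz is treated as owning Farrukh Cruz's 40% interest in Wildmere Logistics SA.
Chain via Fairlane Pharma AG → Cobalt Trust (R3): 95% × 92% × 51% = 44.574% of Meridian Realty LP.
Chain via Wildmere Logistics SA → Slate Services GmbH (R3): 40% × 72% × 24% = 6.912% of Meridian Realty LP.
Aggregating (R1): 44.574% + 6.912% = 51.486%.

51.486%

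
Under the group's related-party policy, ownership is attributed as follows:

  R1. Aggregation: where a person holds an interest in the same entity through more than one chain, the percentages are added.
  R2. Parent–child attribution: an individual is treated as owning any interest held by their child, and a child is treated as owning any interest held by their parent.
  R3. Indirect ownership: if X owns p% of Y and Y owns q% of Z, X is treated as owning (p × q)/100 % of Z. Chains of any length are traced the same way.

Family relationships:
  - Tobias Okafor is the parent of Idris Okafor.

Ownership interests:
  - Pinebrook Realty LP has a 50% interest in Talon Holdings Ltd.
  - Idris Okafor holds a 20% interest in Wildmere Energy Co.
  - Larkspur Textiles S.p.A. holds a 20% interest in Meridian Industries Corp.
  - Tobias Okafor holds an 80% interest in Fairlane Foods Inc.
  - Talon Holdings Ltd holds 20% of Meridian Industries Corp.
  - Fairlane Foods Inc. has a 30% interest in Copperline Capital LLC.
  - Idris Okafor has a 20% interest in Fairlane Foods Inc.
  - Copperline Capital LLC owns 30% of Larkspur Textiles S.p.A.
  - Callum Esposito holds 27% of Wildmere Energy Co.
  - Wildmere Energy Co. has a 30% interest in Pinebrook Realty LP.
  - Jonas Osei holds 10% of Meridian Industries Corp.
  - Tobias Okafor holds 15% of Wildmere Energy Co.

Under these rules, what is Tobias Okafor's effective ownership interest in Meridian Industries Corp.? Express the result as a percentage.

2.85%

By parent–child attribution (R2), Tobias Okafor is treated as also owning Idris Okafor's interest in Wildmere Energy Co, giving 15% + 20% = 35%.
By parent–child attribution (R2), Tobias Okafor is treated as also owning Idris Okafor's interest in Fairlane Foods Inc, giving 80% + 20% = 100%.
Chain via Wildmere Energy Co. → Pinebrook Realty LP → Talon Holdings Ltd (R3): 35% × 30% × 50% × 20% = 1.05% of Meridian Industries Corp.
Chain via Fairlane Foods Inc. → Copperline Capital LLC → Larkspur Textiles S.p.A. (R3): 100% × 30% × 30% × 20% = 1.8% of Meridian Industries Corp.
Aggregating (R1): 1.05% + 1.8% = 2.85%.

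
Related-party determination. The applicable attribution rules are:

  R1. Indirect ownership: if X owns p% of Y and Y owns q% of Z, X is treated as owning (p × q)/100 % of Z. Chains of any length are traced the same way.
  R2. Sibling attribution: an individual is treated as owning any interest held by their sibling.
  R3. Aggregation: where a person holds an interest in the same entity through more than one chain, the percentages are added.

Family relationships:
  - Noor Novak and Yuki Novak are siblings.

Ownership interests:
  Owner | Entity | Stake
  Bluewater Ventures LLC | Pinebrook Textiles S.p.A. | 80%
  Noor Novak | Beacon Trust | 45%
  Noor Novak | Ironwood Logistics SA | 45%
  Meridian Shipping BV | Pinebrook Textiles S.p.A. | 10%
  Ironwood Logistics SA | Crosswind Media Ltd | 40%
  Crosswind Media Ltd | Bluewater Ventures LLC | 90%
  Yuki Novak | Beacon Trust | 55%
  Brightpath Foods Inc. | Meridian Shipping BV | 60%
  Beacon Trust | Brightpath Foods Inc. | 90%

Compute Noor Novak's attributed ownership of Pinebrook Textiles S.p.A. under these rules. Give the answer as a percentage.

18.36%

By sibling attribution (R2), Noor Novak is treated as also owning Yuki Novak's interest in Beacon Trust, giving 45% + 55% = 100%.
Chain via Ironwood Logistics SA → Crosswind Media Ltd → Bluewater Ventures LLC (R1): 45% × 40% × 90% × 80% = 12.96% of Pinebrook Textiles S.p.A.
Chain via Beacon Trust → Brightpath Foods Inc. → Meridian Shipping BV (R1): 100% × 90% × 60% × 10% = 5.4% of Pinebrook Textiles S.p.A.
Aggregating (R3): 12.96% + 5.4% = 18.36%.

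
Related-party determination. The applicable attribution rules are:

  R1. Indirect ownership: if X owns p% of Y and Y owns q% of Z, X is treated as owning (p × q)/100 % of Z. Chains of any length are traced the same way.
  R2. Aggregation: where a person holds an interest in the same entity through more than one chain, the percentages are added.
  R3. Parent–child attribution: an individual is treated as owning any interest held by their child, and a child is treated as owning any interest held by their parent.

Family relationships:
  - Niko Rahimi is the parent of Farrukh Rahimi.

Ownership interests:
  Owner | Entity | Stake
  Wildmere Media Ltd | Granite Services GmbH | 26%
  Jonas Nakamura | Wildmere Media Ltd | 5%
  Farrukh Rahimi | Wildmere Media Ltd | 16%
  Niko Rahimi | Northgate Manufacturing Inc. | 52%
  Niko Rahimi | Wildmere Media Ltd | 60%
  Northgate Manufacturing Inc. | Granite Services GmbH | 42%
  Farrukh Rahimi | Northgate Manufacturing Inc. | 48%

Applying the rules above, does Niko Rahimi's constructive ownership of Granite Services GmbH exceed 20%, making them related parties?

By parent–child attribution (R3), Niko Rahimi is treated as also owning Farrukh Rahimi's interest in Northgate Manufacturing Inc, giving 52% + 48% = 100%.
By parent–child attribution (R3), Niko Rahimi is treated as also owning Farrukh Rahimi's interest in Wildmere Media Ltd, giving 60% + 16% = 76%.
Chain via Northgate Manufacturing Inc. (R1): 100% × 42% = 42% of Granite Services GmbH.
Chain via Wildmere Media Ltd (R1): 76% × 26% = 19.76% of Granite Services GmbH.
Aggregating (R2): 42% + 19.76% = 61.76%.
61.76% exceeds the 20% threshold, so Niko is a related party to Granite Services GmbH.

Yes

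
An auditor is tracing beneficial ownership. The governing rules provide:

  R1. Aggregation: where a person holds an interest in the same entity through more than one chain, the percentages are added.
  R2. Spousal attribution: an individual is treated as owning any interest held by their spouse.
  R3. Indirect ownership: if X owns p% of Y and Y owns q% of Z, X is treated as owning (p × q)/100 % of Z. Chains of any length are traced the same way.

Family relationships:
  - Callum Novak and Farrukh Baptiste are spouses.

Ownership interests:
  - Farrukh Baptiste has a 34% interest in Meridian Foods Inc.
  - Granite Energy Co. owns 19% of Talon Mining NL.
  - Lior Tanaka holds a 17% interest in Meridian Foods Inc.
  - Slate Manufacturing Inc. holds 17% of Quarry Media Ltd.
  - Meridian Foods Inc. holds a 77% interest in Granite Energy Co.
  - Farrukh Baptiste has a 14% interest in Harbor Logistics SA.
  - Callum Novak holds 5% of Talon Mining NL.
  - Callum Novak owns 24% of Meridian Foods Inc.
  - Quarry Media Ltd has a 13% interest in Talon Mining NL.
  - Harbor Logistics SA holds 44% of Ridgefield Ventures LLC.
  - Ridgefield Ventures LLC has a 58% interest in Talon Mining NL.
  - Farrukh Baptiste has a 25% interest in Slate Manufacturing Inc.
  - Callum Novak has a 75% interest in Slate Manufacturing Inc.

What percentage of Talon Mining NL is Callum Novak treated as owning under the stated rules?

19.2682%

By spousal attribution (R2), Callum Novak is treated as also owning Farrukh Baptiste's interest in Meridian Foods Inc, giving 24% + 34% = 58%.
By spousal attribution (R2), Callum Novak is treated as also owning Farrukh Baptiste's interest in Slate Manufacturing Inc, giving 75% + 25% = 100%.
By spousal attribution (R2), Callum Novak is treated as owning Farrukh Baptiste's 14% interest in Harbor Logistics SA.
Chain via Meridian Foods Inc. → Granite Energy Co. (R3): 58% × 77% × 19% = 8.4854% of Talon Mining NL.
Chain via Slate Manufacturing Inc. → Quarry Media Ltd (R3): 100% × 17% × 13% = 2.21% of Talon Mining NL.
Direct interest in Talon Mining NL: 5%.
Chain via Harbor Logistics SA → Ridgefield Ventures LLC (R3): 14% × 44% × 58% = 3.5728% of Talon Mining NL.
Aggregating (R1): 8.4854% + 2.21% + 5% + 3.5728% = 19.2682%.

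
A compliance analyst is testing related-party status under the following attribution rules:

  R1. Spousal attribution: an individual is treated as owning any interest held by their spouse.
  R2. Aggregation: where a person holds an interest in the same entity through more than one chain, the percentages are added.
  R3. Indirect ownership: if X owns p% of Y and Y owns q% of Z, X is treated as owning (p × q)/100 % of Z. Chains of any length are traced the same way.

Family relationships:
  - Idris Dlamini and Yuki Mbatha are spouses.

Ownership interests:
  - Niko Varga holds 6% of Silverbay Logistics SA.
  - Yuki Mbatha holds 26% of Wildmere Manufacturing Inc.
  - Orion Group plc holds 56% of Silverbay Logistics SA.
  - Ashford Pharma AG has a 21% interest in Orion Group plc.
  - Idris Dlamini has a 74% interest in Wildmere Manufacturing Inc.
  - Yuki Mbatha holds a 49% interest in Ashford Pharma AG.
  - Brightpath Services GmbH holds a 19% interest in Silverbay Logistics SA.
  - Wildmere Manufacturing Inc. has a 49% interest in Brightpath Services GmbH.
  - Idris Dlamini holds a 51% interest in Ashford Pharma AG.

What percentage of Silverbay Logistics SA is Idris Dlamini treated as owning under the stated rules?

By spousal attribution (R1), Idris Dlamini is treated as also owning Yuki Mbatha's interest in Wildmere Manufacturing Inc, giving 74% + 26% = 100%.
By spousal attribution (R1), Idris Dlamini is treated as also owning Yuki Mbatha's interest in Ashford Pharma AG, giving 51% + 49% = 100%.
Chain via Wildmere Manufacturing Inc. → Brightpath Services GmbH (R3): 100% × 49% × 19% = 9.31% of Silverbay Logistics SA.
Chain via Ashford Pharma AG → Orion Group plc (R3): 100% × 21% × 56% = 11.76% of Silverbay Logistics SA.
Aggregating (R2): 9.31% + 11.76% = 21.07%.

21.07%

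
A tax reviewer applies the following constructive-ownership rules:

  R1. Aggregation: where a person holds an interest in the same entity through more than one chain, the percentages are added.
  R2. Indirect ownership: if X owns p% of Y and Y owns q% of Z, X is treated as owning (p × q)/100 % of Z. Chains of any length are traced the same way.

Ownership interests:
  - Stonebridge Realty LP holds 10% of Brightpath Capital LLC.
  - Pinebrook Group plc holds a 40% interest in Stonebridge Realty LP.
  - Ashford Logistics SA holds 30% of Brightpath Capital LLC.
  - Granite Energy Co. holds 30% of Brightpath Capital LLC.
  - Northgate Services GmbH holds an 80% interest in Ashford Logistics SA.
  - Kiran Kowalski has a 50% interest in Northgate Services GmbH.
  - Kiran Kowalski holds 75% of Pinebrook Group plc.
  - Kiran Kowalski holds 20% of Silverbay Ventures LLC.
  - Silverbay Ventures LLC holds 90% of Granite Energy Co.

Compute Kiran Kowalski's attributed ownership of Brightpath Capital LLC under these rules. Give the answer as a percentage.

Chain via Silverbay Ventures LLC → Granite Energy Co. (R2): 20% × 90% × 30% = 5.4% of Brightpath Capital LLC.
Chain via Northgate Services GmbH → Ashford Logistics SA (R2): 50% × 80% × 30% = 12% of Brightpath Capital LLC.
Chain via Pinebrook Group plc → Stonebridge Realty LP (R2): 75% × 40% × 10% = 3% of Brightpath Capital LLC.
Aggregating (R1): 5.4% + 12% + 3% = 20.4%.

20.4%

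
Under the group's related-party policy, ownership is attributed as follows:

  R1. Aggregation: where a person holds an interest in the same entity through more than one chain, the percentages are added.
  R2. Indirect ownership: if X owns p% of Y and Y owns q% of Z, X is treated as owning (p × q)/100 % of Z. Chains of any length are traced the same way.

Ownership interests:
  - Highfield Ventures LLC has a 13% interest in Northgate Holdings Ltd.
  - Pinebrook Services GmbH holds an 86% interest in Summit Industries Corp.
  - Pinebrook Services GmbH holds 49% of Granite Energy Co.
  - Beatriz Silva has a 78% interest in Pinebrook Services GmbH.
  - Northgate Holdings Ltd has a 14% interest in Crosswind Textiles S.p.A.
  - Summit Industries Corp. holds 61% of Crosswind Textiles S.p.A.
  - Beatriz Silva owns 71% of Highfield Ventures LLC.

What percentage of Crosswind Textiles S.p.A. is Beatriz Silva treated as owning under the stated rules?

Chain via Highfield Ventures LLC → Northgate Holdings Ltd (R2): 71% × 13% × 14% = 1.2922% of Crosswind Textiles S.p.A.
Chain via Pinebrook Services GmbH → Summit Industries Corp. (R2): 78% × 86% × 61% = 40.9188% of Crosswind Textiles S.p.A.
Aggregating (R1): 1.2922% + 40.9188% = 42.211%.

42.211%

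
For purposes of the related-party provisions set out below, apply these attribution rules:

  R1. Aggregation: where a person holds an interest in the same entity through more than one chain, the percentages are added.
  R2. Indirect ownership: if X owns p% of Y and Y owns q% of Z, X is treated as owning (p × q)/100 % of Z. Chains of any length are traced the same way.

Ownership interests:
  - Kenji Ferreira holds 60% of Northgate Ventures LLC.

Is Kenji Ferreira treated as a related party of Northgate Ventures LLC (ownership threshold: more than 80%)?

Direct interest in Northgate Ventures LLC: 60%.
60% does not exceed the 80% threshold, so Kenji is not a related party to Northgate Ventures LLC.

No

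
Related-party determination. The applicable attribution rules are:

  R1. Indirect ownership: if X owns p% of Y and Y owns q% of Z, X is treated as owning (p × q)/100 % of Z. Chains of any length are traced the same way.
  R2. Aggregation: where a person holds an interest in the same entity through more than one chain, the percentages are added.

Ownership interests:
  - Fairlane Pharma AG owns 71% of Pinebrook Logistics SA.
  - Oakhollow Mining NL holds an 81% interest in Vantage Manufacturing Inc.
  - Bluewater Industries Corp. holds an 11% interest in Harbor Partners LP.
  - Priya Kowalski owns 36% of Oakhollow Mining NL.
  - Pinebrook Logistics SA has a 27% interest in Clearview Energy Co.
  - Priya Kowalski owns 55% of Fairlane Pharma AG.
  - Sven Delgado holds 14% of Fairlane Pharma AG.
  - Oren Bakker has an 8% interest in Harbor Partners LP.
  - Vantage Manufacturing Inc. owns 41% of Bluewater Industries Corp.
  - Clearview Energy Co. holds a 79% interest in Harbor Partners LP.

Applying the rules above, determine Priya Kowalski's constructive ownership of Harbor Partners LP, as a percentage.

9.644481%

Chain via Oakhollow Mining NL → Vantage Manufacturing Inc. → Bluewater Industries Corp. (R1): 36% × 81% × 41% × 11% = 1.315116% of Harbor Partners LP.
Chain via Fairlane Pharma AG → Pinebrook Logistics SA → Clearview Energy Co. (R1): 55% × 71% × 27% × 79% = 8.329365% of Harbor Partners LP.
Aggregating (R2): 1.315116% + 8.329365% = 9.644481%.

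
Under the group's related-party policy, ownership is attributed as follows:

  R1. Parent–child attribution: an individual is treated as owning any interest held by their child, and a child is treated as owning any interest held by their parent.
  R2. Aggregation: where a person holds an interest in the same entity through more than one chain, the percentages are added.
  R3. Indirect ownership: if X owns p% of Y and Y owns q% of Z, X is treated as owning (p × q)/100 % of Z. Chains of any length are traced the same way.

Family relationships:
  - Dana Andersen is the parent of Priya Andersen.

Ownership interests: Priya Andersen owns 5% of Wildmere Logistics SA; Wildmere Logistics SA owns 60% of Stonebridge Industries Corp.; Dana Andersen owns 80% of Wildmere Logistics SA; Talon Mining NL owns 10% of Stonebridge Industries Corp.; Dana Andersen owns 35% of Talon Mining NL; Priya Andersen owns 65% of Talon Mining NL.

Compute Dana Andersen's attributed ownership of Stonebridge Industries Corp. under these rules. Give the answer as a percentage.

61%

By parent–child attribution (R1), Dana Andersen is treated as also owning Priya Andersen's interest in Talon Mining NL, giving 35% + 65% = 100%.
By parent–child attribution (R1), Dana Andersen is treated as also owning Priya Andersen's interest in Wildmere Logistics SA, giving 80% + 5% = 85%.
Chain via Talon Mining NL (R3): 100% × 10% = 10% of Stonebridge Industries Corp.
Chain via Wildmere Logistics SA (R3): 85% × 60% = 51% of Stonebridge Industries Corp.
Aggregating (R2): 10% + 51% = 61%.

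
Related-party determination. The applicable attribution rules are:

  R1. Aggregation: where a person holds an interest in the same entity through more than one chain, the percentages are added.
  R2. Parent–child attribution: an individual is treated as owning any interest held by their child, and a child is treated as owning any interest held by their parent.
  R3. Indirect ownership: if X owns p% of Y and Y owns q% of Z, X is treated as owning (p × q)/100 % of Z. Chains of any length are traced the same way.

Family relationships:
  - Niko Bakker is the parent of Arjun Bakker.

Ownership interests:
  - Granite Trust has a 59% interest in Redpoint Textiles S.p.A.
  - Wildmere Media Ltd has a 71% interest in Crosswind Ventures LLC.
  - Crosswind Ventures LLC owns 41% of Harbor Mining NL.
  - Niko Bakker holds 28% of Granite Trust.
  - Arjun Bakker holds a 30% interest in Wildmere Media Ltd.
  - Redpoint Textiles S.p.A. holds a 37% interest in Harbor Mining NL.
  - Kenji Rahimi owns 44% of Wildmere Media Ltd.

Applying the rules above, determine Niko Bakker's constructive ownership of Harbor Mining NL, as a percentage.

14.8454%

By parent–child attribution (R2), Niko Bakker is treated as owning Arjun Bakker's 30% interest in Wildmere Media Ltd.
Chain via Granite Trust → Redpoint Textiles S.p.A. (R3): 28% × 59% × 37% = 6.1124% of Harbor Mining NL.
Chain via Wildmere Media Ltd → Crosswind Ventures LLC (R3): 30% × 71% × 41% = 8.733% of Harbor Mining NL.
Aggregating (R1): 6.1124% + 8.733% = 14.8454%.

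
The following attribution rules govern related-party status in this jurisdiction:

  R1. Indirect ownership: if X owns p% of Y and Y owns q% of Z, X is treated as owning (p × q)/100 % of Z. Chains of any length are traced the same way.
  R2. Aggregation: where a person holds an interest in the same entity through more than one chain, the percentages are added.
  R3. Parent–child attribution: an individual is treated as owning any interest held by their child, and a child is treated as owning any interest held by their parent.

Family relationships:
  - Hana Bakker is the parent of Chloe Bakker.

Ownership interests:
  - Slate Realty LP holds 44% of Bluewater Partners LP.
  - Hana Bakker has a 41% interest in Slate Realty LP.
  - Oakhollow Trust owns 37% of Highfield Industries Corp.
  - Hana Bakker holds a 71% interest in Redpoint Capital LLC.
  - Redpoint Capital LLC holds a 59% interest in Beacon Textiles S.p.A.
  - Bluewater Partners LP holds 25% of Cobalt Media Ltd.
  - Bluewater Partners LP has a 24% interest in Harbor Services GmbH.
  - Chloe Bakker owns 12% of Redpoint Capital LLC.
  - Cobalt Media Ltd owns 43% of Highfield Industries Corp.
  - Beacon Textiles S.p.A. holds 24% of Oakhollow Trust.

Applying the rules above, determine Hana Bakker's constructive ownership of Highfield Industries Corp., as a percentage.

6.287836%

By parent–child attribution (R3), Hana Bakker is treated as also owning Chloe Bakker's interest in Redpoint Capital LLC, giving 71% + 12% = 83%.
Chain via Redpoint Capital LLC → Beacon Textiles S.p.A. → Oakhollow Trust (R1): 83% × 59% × 24% × 37% = 4.348536% of Highfield Industries Corp.
Chain via Slate Realty LP → Bluewater Partners LP → Cobalt Media Ltd (R1): 41% × 44% × 25% × 43% = 1.9393% of Highfield Industries Corp.
Aggregating (R2): 4.348536% + 1.9393% = 6.287836%.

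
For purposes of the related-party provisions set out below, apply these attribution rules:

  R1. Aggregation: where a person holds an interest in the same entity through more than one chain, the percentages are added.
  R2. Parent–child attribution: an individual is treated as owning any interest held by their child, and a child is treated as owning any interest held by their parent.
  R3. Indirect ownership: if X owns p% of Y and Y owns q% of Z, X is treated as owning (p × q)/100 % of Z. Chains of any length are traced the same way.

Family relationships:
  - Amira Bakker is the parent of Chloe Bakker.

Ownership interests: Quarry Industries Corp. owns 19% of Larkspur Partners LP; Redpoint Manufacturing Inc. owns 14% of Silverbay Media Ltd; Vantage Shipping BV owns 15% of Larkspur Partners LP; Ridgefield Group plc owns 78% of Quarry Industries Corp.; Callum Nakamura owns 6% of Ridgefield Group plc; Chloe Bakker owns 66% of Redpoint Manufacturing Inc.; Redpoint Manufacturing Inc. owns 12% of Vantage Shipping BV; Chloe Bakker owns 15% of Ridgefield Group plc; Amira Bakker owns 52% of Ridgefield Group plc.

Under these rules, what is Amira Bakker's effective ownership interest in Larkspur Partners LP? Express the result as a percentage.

11.1174%

By parent–child attribution (R2), Amira Bakker is treated as also owning Chloe Bakker's interest in Ridgefield Group plc, giving 52% + 15% = 67%.
By parent–child attribution (R2), Amira Bakker is treated as owning Chloe Bakker's 66% interest in Redpoint Manufacturing Inc.
Chain via Ridgefield Group plc → Quarry Industries Corp. (R3): 67% × 78% × 19% = 9.9294% of Larkspur Partners LP.
Chain via Redpoint Manufacturing Inc. → Vantage Shipping BV (R3): 66% × 12% × 15% = 1.188% of Larkspur Partners LP.
Aggregating (R1): 9.9294% + 1.188% = 11.1174%.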